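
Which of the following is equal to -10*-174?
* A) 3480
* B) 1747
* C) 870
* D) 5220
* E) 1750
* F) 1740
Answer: F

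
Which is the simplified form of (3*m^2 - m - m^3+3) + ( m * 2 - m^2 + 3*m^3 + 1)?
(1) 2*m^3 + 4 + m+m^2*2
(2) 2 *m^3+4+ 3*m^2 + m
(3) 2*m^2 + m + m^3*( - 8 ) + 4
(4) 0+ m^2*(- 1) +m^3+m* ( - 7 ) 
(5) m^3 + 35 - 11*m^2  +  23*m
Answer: 1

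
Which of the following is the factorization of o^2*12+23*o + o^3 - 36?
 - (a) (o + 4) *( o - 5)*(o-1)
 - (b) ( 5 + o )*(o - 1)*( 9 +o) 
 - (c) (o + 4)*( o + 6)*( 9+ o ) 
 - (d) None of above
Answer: d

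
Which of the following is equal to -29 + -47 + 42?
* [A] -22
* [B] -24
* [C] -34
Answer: C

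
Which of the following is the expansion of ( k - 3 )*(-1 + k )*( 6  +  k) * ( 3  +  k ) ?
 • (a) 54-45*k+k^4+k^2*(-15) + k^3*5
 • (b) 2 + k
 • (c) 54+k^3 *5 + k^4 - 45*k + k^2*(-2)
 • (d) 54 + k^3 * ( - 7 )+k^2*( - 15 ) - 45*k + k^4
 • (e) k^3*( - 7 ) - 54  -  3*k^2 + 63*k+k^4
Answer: a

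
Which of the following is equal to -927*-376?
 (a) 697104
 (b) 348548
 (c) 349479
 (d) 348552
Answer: d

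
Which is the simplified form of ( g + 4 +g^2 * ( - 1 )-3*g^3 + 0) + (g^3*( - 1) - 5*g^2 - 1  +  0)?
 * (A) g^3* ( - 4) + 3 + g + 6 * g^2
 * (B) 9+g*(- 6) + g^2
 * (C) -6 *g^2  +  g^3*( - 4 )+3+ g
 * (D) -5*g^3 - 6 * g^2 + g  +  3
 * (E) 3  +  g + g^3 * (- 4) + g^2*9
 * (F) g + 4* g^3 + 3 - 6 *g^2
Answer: C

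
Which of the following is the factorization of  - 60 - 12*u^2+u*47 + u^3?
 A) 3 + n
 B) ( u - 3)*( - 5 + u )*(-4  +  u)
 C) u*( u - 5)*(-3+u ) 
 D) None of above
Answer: B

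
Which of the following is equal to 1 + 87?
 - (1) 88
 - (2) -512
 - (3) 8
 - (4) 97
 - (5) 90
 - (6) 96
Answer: 1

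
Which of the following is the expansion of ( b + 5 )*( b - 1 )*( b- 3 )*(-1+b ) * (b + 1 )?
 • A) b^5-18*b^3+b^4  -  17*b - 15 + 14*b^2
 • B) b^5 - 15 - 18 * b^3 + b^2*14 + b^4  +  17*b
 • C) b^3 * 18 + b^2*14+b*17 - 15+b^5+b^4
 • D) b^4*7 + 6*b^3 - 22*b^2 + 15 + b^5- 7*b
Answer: B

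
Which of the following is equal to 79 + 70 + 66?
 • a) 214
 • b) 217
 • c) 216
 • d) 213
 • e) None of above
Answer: e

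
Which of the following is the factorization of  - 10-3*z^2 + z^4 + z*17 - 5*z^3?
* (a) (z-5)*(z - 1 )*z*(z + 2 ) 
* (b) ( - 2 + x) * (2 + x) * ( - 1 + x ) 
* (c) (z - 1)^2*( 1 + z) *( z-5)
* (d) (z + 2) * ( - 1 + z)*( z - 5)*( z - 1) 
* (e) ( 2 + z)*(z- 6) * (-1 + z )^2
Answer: d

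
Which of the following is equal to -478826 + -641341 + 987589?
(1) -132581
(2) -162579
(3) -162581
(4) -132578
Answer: 4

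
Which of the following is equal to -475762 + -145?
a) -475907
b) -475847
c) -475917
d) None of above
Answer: a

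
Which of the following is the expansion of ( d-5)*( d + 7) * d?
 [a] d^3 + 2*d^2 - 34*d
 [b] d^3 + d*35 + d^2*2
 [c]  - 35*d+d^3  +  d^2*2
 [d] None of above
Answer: c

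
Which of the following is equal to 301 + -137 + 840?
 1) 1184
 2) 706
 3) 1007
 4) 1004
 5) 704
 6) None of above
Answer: 4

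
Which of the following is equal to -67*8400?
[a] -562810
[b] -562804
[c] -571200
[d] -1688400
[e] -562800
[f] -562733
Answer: e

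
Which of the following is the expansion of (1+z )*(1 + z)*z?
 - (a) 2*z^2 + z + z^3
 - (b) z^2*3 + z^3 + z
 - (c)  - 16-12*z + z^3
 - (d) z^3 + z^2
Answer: a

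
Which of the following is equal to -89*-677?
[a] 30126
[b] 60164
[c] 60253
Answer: c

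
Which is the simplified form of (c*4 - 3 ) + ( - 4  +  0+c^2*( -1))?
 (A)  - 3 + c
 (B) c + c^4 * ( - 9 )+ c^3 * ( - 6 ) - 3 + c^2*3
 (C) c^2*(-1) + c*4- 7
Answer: C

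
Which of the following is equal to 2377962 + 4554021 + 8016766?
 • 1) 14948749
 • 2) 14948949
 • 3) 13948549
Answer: 1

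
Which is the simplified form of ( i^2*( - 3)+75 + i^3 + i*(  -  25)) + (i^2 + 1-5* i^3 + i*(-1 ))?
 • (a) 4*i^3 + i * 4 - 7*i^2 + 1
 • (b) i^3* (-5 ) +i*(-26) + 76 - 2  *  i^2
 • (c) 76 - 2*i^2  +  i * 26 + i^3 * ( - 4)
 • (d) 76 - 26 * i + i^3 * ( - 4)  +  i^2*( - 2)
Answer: d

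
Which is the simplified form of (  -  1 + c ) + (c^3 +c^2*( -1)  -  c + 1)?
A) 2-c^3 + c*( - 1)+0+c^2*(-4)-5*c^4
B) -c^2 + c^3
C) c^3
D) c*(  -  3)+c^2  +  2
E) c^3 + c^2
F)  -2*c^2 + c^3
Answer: B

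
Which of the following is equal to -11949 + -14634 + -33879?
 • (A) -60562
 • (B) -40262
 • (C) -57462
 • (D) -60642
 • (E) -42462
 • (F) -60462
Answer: F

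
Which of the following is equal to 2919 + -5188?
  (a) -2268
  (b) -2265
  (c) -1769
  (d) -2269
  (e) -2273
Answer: d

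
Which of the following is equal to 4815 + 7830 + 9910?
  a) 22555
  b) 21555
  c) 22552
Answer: a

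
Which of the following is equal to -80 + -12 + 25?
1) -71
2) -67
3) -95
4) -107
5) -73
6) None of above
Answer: 2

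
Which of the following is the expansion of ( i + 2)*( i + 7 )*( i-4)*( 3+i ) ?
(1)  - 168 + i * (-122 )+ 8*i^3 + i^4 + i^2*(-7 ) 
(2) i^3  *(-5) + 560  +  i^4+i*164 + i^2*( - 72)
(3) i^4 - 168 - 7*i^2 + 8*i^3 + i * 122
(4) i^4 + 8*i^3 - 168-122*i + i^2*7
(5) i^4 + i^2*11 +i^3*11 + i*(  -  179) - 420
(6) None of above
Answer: 1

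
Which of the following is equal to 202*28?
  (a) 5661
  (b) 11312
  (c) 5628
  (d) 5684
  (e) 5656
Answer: e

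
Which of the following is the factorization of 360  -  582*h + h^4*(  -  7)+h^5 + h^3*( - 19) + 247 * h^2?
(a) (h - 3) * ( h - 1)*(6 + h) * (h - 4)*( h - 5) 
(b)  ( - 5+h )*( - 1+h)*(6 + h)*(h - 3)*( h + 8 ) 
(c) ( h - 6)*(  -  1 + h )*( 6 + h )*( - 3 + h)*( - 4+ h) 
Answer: a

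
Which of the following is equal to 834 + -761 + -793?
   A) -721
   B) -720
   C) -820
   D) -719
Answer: B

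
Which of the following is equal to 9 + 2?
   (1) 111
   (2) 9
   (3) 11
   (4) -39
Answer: 3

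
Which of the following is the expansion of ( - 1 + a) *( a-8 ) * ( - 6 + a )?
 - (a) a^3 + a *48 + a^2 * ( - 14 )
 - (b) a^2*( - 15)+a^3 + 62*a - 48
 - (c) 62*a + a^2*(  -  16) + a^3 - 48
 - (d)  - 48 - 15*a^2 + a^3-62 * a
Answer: b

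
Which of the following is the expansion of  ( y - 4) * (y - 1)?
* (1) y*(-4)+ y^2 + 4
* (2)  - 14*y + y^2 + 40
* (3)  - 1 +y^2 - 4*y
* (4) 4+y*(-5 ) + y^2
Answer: 4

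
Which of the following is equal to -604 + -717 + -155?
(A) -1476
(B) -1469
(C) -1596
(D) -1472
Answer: A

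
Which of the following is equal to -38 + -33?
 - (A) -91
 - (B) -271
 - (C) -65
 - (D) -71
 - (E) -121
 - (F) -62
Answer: D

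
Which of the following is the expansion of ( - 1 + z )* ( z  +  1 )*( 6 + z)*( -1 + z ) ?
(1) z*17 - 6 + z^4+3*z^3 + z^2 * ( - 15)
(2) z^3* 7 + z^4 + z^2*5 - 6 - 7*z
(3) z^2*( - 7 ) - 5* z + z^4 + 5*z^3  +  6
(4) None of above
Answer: 3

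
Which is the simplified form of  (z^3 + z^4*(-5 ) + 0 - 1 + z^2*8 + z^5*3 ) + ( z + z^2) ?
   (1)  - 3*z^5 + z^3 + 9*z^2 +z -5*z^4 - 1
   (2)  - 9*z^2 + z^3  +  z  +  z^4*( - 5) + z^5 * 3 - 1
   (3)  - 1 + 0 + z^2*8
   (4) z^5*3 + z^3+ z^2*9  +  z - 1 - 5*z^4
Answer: 4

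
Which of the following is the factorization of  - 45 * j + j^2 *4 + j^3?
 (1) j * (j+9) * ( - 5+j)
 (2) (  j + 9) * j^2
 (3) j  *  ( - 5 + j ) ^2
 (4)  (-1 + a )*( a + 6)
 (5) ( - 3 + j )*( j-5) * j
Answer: 1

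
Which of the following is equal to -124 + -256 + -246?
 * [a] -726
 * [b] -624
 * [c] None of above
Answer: c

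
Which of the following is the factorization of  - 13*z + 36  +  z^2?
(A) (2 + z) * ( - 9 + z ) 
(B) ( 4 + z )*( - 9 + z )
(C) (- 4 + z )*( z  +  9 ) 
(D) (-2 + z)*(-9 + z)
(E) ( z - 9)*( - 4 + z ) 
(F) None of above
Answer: E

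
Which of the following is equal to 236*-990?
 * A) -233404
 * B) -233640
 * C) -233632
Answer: B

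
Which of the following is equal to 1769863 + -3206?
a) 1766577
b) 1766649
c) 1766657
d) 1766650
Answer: c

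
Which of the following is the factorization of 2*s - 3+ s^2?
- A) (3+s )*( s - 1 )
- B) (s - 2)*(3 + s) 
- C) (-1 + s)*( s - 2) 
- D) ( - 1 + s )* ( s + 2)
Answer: A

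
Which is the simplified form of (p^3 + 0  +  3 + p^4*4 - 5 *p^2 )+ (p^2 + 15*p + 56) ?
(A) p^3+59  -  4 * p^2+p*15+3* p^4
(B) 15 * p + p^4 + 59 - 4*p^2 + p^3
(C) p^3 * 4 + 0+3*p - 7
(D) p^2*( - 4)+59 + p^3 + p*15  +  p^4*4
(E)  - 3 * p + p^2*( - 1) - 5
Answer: D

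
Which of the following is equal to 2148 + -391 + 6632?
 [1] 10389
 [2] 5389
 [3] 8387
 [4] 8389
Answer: 4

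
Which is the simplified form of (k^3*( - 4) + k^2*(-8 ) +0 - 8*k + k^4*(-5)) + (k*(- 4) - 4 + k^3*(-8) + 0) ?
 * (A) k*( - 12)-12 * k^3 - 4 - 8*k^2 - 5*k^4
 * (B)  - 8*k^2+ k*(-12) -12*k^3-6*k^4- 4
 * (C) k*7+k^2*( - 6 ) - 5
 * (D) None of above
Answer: A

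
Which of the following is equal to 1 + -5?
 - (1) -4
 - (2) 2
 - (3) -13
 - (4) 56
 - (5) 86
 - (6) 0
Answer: 1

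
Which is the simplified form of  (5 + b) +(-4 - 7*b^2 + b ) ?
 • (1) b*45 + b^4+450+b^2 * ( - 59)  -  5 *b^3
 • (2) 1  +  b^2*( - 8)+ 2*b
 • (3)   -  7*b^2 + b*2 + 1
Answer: 3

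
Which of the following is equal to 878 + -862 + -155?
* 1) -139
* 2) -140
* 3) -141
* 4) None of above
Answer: 1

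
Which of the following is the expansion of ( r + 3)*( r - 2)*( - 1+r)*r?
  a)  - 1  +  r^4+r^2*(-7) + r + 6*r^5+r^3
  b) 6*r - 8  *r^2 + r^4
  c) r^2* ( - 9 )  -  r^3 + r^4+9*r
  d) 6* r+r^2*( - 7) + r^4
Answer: d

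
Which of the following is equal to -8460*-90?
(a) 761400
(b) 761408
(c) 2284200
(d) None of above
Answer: a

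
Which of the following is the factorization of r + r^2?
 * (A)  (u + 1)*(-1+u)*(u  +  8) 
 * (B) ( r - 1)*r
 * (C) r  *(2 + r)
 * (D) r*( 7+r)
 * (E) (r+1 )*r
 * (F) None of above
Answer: E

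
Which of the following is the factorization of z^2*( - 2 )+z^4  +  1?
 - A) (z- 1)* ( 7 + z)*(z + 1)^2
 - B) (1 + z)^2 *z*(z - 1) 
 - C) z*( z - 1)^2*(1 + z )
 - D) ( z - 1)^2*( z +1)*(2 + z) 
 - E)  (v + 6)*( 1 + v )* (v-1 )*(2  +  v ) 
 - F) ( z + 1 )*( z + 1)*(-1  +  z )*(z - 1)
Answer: F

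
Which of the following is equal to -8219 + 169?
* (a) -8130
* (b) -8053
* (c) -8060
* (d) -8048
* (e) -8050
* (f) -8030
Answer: e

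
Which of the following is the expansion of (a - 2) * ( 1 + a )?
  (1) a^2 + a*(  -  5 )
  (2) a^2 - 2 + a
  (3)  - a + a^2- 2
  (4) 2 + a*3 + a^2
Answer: 3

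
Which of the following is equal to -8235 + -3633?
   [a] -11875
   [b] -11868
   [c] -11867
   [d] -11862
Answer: b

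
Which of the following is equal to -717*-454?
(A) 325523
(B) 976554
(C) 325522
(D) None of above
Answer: D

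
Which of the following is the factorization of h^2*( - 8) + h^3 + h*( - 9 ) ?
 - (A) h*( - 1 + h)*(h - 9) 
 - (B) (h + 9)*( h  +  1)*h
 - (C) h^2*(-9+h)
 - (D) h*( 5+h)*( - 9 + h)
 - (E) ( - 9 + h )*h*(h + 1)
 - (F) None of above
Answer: E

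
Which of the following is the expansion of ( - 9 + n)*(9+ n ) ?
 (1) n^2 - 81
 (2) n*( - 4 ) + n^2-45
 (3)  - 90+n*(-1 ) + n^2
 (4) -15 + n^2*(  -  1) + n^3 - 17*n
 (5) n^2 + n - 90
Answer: 1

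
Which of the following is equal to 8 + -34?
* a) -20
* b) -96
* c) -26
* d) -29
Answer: c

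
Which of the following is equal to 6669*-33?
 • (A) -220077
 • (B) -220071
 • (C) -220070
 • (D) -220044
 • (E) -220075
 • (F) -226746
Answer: A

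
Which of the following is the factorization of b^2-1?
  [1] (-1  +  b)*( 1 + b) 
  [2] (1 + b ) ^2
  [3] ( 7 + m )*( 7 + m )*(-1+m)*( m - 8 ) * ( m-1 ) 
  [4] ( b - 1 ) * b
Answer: 1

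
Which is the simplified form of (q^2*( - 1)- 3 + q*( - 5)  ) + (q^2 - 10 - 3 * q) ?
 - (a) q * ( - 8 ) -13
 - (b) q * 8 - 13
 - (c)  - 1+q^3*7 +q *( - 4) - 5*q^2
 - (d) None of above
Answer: a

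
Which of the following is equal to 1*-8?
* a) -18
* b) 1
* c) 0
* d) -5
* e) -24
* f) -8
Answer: f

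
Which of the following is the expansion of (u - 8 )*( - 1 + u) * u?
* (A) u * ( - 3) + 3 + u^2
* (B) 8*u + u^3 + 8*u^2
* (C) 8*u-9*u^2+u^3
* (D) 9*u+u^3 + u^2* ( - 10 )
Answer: C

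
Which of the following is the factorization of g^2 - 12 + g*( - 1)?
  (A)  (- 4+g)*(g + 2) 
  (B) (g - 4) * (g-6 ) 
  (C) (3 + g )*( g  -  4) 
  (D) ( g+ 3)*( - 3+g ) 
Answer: C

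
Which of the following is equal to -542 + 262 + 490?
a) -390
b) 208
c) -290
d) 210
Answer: d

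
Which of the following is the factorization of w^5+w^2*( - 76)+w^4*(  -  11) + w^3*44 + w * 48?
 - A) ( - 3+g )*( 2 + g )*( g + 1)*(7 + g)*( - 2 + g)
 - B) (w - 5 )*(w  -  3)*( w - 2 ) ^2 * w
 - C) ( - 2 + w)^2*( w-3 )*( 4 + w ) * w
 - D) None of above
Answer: D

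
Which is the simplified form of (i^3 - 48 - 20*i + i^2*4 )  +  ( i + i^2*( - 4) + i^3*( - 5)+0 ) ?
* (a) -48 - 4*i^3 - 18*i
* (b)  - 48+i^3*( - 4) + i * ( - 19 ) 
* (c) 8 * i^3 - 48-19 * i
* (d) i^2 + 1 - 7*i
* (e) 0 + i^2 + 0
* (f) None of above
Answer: b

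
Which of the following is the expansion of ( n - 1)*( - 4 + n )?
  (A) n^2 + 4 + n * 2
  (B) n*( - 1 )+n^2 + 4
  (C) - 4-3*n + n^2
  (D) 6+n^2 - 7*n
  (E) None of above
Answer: E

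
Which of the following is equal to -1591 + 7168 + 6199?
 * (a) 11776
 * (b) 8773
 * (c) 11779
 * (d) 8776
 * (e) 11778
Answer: a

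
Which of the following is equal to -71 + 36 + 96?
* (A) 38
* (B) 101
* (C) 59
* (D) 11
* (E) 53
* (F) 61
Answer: F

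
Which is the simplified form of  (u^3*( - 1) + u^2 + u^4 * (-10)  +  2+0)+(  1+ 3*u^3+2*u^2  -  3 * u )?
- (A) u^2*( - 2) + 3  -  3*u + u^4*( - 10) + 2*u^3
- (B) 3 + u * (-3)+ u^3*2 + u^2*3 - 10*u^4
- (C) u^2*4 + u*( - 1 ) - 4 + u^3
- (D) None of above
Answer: B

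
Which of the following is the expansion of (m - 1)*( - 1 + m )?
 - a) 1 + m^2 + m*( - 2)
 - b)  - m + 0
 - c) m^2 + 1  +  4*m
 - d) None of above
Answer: a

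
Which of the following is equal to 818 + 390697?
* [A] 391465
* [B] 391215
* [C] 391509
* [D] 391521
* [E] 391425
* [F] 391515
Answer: F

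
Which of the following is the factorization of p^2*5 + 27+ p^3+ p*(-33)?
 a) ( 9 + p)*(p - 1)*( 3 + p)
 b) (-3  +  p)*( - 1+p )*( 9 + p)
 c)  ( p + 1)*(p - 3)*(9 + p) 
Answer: b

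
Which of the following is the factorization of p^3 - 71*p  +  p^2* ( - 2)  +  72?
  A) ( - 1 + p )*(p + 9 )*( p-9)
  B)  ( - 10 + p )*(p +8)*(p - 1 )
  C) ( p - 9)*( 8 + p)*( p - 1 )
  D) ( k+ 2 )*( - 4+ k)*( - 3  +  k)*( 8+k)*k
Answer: C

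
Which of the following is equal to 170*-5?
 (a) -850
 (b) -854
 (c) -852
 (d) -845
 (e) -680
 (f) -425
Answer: a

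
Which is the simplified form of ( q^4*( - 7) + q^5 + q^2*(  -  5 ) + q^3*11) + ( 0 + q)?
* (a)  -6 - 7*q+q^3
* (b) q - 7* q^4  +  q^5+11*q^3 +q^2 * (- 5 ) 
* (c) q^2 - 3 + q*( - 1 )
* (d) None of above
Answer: b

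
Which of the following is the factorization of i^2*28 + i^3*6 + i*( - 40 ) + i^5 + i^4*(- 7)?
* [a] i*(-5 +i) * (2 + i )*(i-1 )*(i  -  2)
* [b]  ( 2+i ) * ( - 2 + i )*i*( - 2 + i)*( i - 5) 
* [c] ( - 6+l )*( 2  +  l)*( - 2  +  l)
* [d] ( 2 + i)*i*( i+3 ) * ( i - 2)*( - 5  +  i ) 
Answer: b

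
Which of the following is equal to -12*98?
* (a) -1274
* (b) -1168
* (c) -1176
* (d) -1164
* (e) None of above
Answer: c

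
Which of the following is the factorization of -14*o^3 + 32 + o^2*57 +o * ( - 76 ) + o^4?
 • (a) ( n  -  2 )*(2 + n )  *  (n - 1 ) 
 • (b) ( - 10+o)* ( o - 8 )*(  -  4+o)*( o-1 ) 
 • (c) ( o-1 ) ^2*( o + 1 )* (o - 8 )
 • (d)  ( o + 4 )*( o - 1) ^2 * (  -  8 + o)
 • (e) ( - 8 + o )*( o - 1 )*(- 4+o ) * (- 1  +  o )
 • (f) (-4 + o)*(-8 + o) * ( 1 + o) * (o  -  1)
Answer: e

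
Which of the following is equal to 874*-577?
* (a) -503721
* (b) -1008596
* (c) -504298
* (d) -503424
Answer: c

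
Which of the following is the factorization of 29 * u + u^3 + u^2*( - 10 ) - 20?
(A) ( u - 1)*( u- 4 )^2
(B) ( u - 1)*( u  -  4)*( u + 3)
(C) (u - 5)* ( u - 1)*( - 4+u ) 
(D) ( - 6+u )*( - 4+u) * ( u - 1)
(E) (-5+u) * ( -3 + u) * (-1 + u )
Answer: C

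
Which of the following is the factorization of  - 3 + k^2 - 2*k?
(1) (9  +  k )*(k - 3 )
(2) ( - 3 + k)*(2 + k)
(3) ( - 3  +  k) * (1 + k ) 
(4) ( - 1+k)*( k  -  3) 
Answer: 3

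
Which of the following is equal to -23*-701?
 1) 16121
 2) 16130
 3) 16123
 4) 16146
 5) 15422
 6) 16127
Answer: 3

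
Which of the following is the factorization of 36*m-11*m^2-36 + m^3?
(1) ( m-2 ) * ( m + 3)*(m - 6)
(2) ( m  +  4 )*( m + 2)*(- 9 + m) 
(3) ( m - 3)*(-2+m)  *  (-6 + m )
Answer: 3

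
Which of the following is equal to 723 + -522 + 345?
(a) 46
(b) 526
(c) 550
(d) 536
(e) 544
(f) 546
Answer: f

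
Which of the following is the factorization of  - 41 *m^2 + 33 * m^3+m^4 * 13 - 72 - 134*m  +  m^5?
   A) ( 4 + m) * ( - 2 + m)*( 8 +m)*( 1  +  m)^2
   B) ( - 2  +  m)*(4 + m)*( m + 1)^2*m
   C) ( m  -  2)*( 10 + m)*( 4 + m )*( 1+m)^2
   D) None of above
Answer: D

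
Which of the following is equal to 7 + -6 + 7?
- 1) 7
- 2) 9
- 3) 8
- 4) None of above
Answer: 3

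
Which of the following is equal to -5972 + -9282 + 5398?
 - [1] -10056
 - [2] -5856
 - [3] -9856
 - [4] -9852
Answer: 3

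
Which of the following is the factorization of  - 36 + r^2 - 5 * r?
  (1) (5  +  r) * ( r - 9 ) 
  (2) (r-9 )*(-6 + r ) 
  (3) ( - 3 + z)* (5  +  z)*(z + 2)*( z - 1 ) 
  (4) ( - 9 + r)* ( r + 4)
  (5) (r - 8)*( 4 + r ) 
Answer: 4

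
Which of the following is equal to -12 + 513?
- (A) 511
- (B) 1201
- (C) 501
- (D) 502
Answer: C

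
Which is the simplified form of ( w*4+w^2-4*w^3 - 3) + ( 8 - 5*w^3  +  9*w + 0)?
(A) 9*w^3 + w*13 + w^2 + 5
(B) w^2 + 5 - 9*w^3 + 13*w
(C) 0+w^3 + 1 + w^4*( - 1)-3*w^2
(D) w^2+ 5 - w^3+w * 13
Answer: B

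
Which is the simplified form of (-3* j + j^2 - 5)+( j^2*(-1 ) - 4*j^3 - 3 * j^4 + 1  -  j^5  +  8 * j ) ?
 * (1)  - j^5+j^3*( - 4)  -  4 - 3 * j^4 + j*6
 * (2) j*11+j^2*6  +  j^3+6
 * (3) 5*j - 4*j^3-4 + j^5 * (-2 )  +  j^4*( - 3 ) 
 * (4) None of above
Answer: 4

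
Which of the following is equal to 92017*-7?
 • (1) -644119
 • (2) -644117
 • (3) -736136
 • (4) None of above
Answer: 1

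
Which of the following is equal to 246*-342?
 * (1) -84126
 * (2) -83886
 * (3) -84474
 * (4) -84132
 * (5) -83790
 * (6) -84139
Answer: 4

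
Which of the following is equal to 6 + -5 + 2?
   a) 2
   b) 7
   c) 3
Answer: c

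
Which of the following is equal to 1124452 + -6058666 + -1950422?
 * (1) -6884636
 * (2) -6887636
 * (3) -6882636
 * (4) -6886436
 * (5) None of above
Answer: 1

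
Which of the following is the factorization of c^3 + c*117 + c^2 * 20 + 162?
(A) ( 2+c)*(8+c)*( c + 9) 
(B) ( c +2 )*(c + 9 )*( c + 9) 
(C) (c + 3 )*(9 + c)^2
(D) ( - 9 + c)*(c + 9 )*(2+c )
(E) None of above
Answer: B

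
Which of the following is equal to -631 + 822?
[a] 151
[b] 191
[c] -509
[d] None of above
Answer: b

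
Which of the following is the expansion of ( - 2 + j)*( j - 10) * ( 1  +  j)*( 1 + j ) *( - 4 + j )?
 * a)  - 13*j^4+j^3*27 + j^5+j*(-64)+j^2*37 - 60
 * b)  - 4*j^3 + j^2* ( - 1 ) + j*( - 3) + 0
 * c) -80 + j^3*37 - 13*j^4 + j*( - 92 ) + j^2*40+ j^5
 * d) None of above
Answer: d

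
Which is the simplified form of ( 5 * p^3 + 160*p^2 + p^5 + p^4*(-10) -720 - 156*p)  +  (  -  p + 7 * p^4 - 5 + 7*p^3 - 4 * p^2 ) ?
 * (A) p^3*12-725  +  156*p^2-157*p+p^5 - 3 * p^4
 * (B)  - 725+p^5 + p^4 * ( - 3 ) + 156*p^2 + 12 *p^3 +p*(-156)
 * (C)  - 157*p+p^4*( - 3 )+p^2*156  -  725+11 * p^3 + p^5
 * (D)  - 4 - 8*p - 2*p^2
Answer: A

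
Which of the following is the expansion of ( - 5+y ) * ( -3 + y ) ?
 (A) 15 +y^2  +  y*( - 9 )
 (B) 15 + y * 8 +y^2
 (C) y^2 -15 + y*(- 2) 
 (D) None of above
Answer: D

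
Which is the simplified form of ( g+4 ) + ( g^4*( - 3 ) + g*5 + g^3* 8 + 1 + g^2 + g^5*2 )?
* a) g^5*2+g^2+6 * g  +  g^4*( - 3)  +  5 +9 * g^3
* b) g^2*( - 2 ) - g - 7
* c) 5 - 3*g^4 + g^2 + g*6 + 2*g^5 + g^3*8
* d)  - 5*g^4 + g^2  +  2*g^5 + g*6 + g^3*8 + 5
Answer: c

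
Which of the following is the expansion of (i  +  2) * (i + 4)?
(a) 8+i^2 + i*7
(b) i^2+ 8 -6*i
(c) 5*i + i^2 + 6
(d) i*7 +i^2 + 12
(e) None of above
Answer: e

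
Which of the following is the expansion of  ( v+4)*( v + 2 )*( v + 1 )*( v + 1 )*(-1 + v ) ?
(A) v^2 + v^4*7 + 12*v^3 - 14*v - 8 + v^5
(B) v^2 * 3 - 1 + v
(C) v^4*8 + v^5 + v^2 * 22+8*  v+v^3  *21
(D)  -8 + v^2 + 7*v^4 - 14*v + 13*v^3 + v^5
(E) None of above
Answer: D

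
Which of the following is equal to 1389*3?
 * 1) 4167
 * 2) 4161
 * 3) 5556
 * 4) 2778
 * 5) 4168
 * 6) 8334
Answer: 1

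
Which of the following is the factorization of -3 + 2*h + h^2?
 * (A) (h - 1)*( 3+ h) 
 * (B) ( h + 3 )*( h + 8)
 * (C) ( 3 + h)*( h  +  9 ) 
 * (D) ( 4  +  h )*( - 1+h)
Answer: A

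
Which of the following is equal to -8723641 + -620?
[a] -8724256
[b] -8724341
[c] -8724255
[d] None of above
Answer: d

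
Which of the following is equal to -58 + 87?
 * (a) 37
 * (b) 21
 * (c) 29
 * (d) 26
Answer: c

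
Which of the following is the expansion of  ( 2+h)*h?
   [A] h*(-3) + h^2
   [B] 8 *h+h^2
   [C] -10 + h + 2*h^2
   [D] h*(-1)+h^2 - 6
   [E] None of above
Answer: E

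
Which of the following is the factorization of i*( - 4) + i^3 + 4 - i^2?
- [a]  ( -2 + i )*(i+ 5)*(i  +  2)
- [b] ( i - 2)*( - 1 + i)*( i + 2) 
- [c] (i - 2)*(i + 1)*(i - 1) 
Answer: b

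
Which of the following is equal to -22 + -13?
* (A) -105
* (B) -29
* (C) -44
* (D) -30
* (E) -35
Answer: E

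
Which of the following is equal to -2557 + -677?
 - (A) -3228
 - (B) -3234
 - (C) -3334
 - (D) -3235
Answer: B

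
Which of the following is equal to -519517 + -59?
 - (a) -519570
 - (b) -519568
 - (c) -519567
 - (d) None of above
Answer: d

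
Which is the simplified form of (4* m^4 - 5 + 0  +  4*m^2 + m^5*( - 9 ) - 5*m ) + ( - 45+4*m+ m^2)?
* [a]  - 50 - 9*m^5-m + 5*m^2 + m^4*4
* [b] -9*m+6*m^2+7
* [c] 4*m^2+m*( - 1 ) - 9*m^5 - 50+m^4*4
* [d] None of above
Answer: a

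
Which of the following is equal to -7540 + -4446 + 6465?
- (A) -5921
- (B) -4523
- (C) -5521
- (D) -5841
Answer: C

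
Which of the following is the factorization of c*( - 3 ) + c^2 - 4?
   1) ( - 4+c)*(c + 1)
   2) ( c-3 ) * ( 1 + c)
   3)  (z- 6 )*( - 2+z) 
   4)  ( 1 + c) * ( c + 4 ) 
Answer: 1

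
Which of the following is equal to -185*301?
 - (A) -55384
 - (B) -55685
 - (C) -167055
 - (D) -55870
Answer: B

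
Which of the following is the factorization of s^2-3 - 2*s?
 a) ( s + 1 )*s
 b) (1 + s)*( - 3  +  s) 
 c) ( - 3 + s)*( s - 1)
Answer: b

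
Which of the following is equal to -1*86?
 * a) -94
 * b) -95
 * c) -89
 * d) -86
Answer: d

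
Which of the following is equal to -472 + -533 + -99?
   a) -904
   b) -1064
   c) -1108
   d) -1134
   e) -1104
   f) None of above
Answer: e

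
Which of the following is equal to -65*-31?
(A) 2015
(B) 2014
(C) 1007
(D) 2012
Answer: A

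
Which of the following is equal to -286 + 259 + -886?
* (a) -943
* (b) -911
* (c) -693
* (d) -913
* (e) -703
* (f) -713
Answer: d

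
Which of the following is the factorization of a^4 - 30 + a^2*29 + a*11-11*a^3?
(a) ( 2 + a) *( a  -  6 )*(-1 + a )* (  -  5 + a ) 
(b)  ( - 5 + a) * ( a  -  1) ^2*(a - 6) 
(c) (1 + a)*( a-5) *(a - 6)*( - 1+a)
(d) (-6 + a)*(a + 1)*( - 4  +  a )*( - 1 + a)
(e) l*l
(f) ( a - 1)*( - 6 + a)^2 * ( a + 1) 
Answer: c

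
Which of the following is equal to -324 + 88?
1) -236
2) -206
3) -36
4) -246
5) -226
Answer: 1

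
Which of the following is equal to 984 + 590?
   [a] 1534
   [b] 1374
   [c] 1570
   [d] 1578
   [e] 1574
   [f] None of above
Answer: e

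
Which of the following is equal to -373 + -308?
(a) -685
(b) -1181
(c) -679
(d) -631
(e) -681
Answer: e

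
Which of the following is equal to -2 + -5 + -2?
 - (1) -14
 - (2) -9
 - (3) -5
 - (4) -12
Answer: 2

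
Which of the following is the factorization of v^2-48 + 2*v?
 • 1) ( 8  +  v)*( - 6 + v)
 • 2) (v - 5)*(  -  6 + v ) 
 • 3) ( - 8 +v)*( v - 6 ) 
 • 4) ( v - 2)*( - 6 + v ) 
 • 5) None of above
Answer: 1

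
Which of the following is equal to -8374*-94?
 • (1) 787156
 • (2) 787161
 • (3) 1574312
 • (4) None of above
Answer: 1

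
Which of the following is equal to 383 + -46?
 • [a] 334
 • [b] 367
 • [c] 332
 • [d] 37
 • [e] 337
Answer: e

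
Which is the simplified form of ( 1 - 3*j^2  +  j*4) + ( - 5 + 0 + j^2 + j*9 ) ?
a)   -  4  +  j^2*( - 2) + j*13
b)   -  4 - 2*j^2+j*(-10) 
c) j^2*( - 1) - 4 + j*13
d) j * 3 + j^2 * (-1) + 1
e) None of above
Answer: a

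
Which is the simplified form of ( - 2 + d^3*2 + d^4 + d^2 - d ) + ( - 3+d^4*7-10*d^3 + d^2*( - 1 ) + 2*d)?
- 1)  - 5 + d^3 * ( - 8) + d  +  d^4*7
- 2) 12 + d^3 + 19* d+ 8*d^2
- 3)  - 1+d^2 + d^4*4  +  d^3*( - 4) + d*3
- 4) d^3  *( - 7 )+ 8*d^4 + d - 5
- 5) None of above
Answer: 5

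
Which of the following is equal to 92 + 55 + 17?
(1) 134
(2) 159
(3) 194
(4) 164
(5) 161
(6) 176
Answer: 4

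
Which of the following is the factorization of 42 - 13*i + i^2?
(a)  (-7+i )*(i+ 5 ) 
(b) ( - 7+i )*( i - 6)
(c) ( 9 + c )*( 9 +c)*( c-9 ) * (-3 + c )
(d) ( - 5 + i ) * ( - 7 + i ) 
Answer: b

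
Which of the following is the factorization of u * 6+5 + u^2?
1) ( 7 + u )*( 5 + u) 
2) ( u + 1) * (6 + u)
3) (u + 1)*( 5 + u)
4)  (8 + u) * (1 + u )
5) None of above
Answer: 3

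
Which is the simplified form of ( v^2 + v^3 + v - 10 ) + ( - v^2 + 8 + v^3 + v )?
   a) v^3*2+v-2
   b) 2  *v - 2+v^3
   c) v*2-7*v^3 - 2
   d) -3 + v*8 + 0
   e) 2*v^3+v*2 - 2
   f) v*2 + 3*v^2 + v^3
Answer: e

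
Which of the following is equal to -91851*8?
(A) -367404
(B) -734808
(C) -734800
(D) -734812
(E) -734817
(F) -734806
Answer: B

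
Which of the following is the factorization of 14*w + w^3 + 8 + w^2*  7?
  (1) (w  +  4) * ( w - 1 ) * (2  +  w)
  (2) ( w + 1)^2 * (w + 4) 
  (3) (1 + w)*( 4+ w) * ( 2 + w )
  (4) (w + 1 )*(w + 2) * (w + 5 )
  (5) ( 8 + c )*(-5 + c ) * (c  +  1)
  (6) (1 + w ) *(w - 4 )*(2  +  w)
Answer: 3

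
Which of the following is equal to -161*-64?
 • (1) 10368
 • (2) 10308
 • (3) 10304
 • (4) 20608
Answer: 3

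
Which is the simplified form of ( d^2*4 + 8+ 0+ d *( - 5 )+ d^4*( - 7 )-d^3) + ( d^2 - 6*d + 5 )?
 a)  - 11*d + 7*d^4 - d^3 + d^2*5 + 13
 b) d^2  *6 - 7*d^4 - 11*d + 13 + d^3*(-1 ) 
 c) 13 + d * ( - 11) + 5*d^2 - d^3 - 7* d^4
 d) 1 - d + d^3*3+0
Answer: c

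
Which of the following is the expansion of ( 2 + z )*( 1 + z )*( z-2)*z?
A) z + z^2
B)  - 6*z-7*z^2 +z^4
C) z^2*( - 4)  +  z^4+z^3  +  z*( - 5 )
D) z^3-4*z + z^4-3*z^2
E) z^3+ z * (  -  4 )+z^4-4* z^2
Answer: E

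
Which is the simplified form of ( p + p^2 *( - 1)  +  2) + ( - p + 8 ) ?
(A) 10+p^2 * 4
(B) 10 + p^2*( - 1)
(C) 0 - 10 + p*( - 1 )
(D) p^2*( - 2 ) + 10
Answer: B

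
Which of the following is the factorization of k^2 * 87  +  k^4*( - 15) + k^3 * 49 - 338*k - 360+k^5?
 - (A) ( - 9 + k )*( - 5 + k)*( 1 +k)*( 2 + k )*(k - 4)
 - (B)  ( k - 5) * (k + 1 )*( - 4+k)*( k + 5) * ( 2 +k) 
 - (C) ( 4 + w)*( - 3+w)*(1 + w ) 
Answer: A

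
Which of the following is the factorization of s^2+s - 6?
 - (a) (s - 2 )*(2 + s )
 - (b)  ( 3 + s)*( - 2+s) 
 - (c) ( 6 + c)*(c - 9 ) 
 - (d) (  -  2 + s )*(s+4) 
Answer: b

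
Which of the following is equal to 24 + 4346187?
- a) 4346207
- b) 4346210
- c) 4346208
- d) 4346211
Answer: d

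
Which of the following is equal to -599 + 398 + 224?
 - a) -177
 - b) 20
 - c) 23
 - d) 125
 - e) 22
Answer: c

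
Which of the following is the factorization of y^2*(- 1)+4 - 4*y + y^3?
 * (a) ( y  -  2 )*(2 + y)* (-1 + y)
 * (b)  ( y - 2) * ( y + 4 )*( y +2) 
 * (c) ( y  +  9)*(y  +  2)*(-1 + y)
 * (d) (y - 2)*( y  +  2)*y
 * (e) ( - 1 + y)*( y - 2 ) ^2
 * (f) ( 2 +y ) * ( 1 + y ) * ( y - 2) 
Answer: a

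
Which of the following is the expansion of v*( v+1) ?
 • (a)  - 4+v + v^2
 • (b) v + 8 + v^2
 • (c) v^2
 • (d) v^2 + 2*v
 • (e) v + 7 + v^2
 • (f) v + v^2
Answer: f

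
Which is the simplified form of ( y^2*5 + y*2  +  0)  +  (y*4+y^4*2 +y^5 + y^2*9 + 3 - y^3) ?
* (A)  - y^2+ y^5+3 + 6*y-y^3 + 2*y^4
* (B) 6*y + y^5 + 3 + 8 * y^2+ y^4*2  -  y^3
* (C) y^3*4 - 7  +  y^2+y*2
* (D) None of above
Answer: D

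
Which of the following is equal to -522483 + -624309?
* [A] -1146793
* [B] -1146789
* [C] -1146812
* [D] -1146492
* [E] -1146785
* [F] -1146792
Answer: F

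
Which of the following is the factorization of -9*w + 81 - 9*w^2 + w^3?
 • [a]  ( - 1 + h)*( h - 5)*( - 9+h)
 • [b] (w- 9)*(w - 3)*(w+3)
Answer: b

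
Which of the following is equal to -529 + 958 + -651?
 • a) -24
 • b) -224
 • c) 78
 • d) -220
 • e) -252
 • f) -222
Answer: f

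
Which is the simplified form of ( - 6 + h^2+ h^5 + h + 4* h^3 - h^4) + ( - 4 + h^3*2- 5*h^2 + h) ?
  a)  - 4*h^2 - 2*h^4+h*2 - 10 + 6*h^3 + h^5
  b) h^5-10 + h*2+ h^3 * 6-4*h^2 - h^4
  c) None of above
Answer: b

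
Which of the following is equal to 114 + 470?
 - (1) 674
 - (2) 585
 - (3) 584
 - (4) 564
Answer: 3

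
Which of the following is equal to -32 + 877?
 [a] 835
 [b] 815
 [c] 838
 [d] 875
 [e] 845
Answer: e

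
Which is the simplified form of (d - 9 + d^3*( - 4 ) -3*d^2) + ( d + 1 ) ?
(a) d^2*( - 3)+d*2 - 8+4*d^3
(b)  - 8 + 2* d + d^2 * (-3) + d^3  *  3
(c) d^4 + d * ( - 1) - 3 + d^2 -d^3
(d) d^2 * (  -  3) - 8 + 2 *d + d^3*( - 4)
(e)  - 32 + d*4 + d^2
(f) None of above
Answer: d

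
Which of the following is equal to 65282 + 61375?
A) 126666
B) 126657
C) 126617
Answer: B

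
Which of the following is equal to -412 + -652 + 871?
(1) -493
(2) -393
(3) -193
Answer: 3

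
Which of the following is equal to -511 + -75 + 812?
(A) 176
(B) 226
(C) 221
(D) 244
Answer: B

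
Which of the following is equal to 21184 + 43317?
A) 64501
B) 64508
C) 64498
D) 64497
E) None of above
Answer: A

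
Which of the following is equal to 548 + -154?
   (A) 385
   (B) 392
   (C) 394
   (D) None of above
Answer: C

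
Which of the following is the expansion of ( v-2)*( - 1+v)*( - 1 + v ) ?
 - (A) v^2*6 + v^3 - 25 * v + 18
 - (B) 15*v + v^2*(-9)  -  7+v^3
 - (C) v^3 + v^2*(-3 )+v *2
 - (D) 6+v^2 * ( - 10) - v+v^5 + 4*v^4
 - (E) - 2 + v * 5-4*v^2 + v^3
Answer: E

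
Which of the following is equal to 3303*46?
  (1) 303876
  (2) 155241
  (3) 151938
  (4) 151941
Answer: 3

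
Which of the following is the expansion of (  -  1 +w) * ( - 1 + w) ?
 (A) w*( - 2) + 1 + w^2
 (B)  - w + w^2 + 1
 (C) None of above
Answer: A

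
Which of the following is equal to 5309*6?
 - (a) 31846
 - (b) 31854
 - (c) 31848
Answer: b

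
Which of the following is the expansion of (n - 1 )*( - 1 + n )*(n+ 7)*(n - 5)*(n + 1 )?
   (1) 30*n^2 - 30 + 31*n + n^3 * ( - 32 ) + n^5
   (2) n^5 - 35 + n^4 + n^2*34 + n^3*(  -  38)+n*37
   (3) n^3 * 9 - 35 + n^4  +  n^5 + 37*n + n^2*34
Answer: 2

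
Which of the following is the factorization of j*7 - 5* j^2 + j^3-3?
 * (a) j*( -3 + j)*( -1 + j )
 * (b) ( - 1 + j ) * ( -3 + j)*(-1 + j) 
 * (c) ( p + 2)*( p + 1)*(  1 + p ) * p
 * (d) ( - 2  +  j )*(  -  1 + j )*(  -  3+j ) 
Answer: b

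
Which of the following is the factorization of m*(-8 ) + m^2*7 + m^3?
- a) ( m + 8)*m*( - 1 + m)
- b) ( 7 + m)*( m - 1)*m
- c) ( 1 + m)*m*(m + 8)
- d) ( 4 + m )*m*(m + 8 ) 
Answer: a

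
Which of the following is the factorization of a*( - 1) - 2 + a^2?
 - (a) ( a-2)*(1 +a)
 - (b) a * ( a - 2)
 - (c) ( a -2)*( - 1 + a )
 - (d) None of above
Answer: a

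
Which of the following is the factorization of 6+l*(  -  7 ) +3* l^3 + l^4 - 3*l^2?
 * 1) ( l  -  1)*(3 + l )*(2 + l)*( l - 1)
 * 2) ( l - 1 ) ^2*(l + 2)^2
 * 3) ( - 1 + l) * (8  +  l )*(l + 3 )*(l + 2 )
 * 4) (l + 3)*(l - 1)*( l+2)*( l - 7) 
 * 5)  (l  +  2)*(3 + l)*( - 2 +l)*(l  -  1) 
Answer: 1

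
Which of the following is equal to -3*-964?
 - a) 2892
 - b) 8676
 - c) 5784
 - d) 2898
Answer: a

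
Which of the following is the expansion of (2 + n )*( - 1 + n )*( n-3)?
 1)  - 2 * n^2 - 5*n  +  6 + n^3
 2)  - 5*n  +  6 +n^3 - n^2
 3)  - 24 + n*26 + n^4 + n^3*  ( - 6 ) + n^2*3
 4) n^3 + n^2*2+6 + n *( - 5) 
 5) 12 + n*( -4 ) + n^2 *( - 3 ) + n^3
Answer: 1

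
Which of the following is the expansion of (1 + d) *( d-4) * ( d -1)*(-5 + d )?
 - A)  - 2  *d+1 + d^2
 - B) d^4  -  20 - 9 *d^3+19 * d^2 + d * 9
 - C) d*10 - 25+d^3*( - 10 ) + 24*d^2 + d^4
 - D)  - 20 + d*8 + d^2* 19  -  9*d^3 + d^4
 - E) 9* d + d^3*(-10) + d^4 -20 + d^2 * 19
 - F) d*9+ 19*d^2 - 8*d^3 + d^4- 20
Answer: B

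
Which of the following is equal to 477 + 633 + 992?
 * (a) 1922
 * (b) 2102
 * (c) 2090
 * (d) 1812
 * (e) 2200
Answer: b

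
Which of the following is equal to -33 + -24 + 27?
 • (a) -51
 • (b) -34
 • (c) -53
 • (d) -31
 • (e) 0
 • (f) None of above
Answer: f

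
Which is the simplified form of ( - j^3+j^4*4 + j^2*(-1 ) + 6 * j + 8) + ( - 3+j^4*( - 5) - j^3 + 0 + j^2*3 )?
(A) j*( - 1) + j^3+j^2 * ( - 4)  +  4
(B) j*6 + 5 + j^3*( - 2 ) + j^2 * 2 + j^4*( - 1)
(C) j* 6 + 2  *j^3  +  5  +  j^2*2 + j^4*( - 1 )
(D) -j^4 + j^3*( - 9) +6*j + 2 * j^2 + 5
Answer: B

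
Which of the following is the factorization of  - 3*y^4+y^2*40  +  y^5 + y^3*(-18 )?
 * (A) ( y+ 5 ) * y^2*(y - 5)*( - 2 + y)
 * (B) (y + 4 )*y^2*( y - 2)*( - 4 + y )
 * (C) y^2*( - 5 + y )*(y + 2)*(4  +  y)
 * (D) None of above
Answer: D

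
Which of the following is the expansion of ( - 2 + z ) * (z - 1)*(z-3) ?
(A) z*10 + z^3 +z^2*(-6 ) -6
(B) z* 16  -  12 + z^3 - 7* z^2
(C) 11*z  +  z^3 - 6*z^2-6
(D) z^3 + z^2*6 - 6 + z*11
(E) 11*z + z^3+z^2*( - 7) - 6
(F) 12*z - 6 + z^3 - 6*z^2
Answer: C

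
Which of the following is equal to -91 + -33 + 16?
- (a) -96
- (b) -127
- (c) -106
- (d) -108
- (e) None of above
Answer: d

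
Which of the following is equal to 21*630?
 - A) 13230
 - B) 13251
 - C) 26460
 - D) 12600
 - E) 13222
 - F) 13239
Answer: A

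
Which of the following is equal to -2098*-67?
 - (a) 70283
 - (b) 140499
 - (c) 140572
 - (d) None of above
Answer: d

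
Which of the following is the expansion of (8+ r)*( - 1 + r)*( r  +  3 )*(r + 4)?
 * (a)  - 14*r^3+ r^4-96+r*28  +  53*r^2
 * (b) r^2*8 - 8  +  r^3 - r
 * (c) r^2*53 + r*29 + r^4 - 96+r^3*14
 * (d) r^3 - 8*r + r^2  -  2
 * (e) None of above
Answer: e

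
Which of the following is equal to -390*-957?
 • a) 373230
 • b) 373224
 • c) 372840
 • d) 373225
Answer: a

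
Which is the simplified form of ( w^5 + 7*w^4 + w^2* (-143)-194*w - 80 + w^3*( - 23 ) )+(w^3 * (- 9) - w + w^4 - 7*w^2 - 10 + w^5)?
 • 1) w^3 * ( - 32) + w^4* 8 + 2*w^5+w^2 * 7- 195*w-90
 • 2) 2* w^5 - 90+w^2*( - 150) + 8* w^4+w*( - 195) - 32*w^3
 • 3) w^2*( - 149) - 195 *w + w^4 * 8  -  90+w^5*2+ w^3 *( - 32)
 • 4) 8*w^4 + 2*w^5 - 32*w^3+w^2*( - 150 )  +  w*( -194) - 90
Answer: 2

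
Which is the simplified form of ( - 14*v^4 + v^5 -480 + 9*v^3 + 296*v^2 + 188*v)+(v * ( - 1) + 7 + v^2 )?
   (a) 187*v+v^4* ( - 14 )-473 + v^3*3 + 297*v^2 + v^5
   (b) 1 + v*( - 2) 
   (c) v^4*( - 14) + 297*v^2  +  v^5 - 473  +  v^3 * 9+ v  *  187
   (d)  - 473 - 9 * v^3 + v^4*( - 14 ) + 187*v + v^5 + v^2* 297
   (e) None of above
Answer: c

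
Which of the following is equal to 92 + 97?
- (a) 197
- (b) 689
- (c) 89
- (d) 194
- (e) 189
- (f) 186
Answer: e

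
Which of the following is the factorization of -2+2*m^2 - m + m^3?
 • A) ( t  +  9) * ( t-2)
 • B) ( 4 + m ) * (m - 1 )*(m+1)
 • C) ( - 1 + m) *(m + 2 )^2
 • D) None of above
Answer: D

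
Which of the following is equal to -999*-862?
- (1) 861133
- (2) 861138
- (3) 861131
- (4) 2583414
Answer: 2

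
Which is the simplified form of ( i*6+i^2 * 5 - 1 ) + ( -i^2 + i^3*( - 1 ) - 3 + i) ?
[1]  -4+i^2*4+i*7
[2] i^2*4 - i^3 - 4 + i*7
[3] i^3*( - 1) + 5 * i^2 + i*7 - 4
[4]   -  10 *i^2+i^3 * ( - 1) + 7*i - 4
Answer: 2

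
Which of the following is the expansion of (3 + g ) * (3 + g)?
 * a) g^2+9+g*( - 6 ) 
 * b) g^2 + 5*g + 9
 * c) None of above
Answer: c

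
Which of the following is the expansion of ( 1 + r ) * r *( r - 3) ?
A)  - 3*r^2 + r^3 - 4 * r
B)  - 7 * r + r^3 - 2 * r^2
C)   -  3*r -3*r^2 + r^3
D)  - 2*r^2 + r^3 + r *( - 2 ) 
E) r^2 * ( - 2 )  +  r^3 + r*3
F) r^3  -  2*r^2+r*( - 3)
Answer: F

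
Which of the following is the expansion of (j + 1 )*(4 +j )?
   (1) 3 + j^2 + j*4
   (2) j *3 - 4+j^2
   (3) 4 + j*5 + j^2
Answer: 3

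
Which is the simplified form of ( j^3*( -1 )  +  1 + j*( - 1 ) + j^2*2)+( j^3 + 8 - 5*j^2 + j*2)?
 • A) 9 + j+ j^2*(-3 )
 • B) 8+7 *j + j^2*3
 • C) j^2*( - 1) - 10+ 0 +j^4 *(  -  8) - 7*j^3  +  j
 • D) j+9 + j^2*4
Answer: A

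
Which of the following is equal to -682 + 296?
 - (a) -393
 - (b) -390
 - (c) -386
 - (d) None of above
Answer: c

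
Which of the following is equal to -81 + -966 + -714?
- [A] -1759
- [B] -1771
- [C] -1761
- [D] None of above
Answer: C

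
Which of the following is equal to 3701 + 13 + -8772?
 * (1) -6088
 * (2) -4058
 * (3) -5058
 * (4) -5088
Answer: 3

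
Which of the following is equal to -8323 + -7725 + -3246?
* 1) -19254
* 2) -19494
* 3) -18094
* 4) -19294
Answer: 4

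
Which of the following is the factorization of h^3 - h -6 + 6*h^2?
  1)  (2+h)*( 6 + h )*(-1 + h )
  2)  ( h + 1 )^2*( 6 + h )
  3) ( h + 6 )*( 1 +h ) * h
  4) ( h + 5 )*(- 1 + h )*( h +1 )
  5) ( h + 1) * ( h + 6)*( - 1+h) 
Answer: 5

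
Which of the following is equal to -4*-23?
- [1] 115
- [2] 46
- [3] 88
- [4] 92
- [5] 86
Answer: 4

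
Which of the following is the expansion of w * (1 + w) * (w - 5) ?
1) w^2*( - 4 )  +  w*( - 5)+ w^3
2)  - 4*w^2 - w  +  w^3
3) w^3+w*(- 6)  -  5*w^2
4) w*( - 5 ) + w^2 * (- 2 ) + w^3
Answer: 1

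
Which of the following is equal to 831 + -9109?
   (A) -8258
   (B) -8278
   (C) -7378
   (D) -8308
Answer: B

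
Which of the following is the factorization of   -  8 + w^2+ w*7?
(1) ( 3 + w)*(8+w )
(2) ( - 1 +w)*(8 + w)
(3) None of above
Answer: 2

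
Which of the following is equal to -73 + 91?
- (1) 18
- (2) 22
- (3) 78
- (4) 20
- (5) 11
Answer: 1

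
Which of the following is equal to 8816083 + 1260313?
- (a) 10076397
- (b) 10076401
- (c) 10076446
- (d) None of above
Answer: d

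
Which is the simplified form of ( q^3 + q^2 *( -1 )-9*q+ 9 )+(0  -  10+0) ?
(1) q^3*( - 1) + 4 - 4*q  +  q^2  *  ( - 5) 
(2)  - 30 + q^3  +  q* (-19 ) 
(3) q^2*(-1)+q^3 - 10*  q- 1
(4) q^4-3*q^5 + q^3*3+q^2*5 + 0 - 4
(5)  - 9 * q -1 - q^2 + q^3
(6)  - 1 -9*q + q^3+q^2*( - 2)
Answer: 5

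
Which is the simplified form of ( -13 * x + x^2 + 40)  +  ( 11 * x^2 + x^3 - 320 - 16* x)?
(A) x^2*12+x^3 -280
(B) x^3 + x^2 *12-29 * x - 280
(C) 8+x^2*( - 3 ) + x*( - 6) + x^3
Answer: B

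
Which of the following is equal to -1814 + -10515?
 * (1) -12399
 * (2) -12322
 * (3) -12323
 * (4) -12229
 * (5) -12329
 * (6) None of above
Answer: 5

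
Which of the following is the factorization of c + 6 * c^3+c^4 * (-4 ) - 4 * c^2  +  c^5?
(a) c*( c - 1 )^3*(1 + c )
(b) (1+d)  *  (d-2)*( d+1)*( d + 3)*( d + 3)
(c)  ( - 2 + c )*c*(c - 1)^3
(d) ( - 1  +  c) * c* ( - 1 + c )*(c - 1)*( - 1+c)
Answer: d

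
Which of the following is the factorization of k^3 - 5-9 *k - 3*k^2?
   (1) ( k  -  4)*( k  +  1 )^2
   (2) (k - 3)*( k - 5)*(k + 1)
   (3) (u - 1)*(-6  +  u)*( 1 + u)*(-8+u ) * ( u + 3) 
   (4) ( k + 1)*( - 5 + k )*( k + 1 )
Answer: 4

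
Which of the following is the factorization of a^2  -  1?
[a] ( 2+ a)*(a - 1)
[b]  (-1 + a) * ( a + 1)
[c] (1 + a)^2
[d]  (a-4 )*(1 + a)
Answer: b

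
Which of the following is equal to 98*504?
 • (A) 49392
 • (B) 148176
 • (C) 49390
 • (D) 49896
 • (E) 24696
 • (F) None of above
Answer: A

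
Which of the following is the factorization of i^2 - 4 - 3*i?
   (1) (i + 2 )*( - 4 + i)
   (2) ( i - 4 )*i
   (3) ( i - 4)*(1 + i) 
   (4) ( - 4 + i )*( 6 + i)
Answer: 3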